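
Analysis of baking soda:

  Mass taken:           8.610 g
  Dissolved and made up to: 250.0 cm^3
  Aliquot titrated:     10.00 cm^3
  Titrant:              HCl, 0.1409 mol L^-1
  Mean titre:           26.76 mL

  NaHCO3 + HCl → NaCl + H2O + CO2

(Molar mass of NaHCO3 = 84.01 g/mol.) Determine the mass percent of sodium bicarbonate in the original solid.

n(HCl) per titration = 0.02676 × 0.1409 = 3.770 × 10^-3 mol
n(NaHCO3) in each aliquot = 3.770 × 10^-3 mol (1:1 ratio)
n(NaHCO3) in the whole flask = 3.770 × 10^-3 × 250.0/10.00 = 0.09426 mol
mass of NaHCO3 = 0.09426 × 84.01 = 7.919 g
% NaHCO3 = 7.919 / 8.610 × 100 = 91.97 %

91.97 %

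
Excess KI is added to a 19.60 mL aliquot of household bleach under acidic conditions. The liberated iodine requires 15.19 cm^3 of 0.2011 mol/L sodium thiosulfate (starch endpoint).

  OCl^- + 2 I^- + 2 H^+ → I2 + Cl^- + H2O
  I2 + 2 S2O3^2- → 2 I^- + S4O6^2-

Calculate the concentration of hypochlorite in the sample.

n(S2O3^2-) = 0.01519 × 0.2011 = 3.055 × 10^-3 mol
n(I2) = n(S2O3^2-)/2 = 1.527 × 10^-3 mol
n(OCl^-) in the aliquot = 1.527 × 10^-3 mol (1:1 ratio)
[OCl^-] = 1.527 × 10^-3 / 0.01960 = 0.07793 mol/L

0.07793 mol/L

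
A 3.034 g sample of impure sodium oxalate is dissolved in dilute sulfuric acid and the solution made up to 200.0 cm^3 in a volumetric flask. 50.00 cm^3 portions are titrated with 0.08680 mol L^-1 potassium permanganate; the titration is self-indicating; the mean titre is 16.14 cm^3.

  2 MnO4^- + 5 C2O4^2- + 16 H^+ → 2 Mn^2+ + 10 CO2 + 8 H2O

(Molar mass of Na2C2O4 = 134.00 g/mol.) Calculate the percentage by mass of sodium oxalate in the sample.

61.87 %

n(KMnO4) per titration = 0.01614 × 0.08680 = 1.401 × 10^-3 mol
From the 5:2 ratio, n(Na2C2O4) in each aliquot = 5/2 × 1.401 × 10^-3 = 3.502 × 10^-3 mol
n(Na2C2O4) in the whole flask = 3.502 × 10^-3 × 200.0/50.00 = 0.01401 mol
mass of Na2C2O4 = 0.01401 × 134.00 = 1.877 g
% Na2C2O4 = 1.877 / 3.034 × 100 = 61.87 %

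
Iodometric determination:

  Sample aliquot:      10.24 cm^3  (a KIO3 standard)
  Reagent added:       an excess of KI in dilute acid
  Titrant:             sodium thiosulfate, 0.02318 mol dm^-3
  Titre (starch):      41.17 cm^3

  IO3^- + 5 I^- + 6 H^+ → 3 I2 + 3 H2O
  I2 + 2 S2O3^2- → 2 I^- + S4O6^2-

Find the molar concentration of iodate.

0.01553 mol/L

n(S2O3^2-) = 0.04117 × 0.02318 = 9.543 × 10^-4 mol
n(I2) = n(S2O3^2-)/2 = 4.772 × 10^-4 mol
From the 1:3 ratio, n(IO3^-) in the aliquot = 1/3 × 4.772 × 10^-4 = 1.591 × 10^-4 mol
[IO3^-] = 1.591 × 10^-4 / 0.01024 = 0.01553 mol/L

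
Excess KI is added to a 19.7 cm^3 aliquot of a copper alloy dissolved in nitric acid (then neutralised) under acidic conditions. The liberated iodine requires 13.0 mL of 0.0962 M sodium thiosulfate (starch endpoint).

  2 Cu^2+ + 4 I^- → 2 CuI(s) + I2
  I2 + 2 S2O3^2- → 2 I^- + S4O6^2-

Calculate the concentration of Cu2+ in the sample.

n(S2O3^2-) = 0.0130 × 0.0962 = 1.25 × 10^-3 mol
n(I2) = n(S2O3^2-)/2 = 6.25 × 10^-4 mol
From the 2:1 ratio, n(Cu2+) in the aliquot = 2/1 × 6.25 × 10^-4 = 1.25 × 10^-3 mol
[Cu2+] = 1.25 × 10^-3 / 0.0197 = 0.0635 mol/L

0.0635 M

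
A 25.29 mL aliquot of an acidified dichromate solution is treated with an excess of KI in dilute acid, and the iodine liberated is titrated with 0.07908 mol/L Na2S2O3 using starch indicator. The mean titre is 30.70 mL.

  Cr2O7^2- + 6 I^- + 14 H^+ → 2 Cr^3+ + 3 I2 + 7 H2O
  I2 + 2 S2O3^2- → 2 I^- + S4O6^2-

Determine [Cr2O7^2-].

n(S2O3^2-) = 0.03070 × 0.07908 = 2.428 × 10^-3 mol
n(I2) = n(S2O3^2-)/2 = 1.214 × 10^-3 mol
From the 1:3 ratio, n(Cr2O7^2-) in the aliquot = 1/3 × 1.214 × 10^-3 = 4.046 × 10^-4 mol
[Cr2O7^2-] = 4.046 × 10^-4 / 0.02529 = 0.01600 mol/L

0.01600 mol/L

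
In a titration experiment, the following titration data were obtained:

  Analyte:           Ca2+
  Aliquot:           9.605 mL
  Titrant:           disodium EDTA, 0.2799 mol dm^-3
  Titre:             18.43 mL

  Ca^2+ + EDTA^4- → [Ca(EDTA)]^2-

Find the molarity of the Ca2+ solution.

0.5371 mol/L

n(EDTA) = 0.01843 L × 0.2799 mol/L = 5.159 × 10^-3 mol
n(Ca2+) = 5.159 × 10^-3 mol (1:1 mole ratio)
[Ca2+] = 5.159 × 10^-3 mol / 0.009605 L = 0.5371 mol/L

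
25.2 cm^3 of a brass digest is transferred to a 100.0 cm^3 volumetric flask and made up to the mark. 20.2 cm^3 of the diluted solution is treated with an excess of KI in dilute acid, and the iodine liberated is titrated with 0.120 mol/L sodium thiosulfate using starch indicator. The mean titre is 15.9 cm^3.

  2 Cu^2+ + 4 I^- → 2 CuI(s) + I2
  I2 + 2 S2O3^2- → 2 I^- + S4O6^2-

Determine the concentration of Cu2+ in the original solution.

0.375 mol/L

n(S2O3^2-) = 0.0159 × 0.120 = 1.91 × 10^-3 mol
n(I2) = n(S2O3^2-)/2 = 9.54 × 10^-4 mol
From the 2:1 ratio, n(Cu2+) in the aliquot = 2/1 × 9.54 × 10^-4 = 1.91 × 10^-3 mol
[Cu2+]_dilute = 1.91 × 10^-3 / 0.0202 = 0.0945 mol/L
[Cu2+]_original = 0.0945 × 100.0/25.2 = 0.375 mol/L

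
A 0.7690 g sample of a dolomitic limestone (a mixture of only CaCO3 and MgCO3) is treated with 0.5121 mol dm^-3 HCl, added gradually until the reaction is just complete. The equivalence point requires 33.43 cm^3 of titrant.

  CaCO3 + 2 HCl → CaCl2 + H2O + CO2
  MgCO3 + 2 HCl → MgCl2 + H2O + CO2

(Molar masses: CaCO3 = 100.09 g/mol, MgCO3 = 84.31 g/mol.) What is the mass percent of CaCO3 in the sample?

39.04 %

n(HCl) = 0.03343 × 0.5121 = 0.01712 mol
Let x = n(CaCO3), y = n(MgCO3).
Titrant: 2x + 2y = 0.01712;  mass: 100.09x + 84.31y = 0.7690
Solving, x = 2.999 × 10^-3 mol, y = 5.561 × 10^-3 mol
mass of CaCO3 = 2.999 × 10^-3 × 100.09 = 0.3002 g
% CaCO3 = 0.3002 / 0.7690 × 100 = 39.04 %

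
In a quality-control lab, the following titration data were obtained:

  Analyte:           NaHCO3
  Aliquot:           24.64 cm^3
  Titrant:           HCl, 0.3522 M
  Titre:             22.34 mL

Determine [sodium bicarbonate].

0.3193 M

NaHCO3 + HCl → NaCl + H2O + CO2
n(HCl) = 0.02234 L × 0.3522 mol/L = 7.868 × 10^-3 mol
n(NaHCO3) = 7.868 × 10^-3 mol (1:1 mole ratio)
[NaHCO3] = 7.868 × 10^-3 mol / 0.02464 L = 0.3193 mol/L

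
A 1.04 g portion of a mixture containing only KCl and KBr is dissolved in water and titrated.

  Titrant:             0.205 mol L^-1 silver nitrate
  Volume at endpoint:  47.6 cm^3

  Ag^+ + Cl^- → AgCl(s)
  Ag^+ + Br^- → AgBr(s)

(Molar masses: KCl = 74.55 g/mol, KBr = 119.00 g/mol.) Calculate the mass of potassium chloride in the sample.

0.203 g

n(AgNO3) = 0.0476 × 0.205 = 9.76 × 10^-3 mol
Let x = n(KCl), y = n(KBr).
Titrant: 1x + 1y = 9.76 × 10^-3;  mass: 74.55x + 119.00y = 1.04
Solving, x = 2.73 × 10^-3 mol, y = 7.03 × 10^-3 mol
mass of KCl = 2.73 × 10^-3 × 74.55 = 0.203 g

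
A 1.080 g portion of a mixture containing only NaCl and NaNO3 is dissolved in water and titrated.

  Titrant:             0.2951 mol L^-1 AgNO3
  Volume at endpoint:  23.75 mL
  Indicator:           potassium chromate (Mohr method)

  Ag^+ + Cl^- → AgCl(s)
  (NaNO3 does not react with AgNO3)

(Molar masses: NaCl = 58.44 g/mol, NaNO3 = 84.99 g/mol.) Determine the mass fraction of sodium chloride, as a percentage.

37.92 %

n(AgNO3) = 0.02375 × 0.2951 = 7.009 × 10^-3 mol
Let x = n(NaCl), y = n(NaNO3).
Titrant: 1x = 7.009 × 10^-3;  mass: 58.44x + 84.99y = 1.080
Solving, x = 7.009 × 10^-3 mol, y = 7.888 × 10^-3 mol
mass of NaCl = 7.009 × 10^-3 × 58.44 = 0.4096 g
% NaCl = 0.4096 / 1.080 × 100 = 37.92 %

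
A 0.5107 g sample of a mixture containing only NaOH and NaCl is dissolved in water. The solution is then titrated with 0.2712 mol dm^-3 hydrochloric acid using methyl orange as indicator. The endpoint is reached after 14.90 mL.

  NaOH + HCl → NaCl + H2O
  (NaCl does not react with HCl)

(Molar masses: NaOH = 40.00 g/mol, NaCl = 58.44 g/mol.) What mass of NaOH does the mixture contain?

0.1616 g

n(HCl) = 0.01490 × 0.2712 = 4.041 × 10^-3 mol
Let x = n(NaOH), y = n(NaCl).
Titrant: 1x = 4.041 × 10^-3;  mass: 40.00x + 58.44y = 0.5107
Solving, x = 4.041 × 10^-3 mol, y = 5.973 × 10^-3 mol
mass of NaOH = 4.041 × 10^-3 × 40.00 = 0.1616 g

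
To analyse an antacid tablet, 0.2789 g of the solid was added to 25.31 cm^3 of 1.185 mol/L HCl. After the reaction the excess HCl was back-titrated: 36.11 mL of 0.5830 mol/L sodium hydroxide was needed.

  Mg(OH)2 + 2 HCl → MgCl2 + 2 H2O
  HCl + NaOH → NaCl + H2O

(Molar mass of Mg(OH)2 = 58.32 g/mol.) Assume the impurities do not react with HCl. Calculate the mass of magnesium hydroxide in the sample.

n(HCl) added = 0.02531 × 1.185 = 0.02999 mol
n(NaOH) used in back-titration = 0.03611 × 0.5830 = 0.02105 mol
n(HCl) left over = 0.02105 mol (1:1 ratio)
n(HCl) consumed by analyte = 0.02999 − 0.02105 = 8.940 × 10^-3 mol
From the 1:2 ratio, n(Mg(OH)2) = 1/2 × 8.940 × 10^-3 = 4.470 × 10^-3 mol
mass of Mg(OH)2 = 4.470 × 10^-3 × 58.32 = 0.2607 g

0.2607 g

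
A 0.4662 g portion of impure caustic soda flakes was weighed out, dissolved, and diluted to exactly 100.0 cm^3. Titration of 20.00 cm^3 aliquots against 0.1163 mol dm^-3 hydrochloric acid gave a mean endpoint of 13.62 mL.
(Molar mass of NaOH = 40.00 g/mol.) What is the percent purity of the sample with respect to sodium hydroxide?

NaOH + HCl → NaCl + H2O
n(HCl) per titration = 0.01362 × 0.1163 = 1.584 × 10^-3 mol
n(NaOH) in each aliquot = 1.584 × 10^-3 mol (1:1 ratio)
n(NaOH) in the whole flask = 1.584 × 10^-3 × 100.0/20.00 = 7.920 × 10^-3 mol
mass of NaOH = 7.920 × 10^-3 × 40.00 = 0.3168 g
% NaOH = 0.3168 / 0.4662 × 100 = 67.95 %

67.95 %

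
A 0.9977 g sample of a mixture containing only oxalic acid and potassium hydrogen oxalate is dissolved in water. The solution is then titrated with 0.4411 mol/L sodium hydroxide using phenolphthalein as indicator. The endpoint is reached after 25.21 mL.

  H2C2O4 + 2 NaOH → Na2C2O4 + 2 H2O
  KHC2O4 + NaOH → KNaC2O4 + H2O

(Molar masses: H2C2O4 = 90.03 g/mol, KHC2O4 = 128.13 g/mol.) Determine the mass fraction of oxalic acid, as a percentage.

n(NaOH) = 0.02521 × 0.4411 = 0.01112 mol
Let x = n(H2C2O4), y = n(KHC2O4).
Titrant: 2x + 1y = 0.01112;  mass: 90.03x + 128.13y = 0.9977
Solving, x = 2.569 × 10^-3 mol, y = 5.981 × 10^-3 mol
mass of H2C2O4 = 2.569 × 10^-3 × 90.03 = 0.2313 g
% H2C2O4 = 0.2313 / 0.9977 × 100 = 23.19 %

23.19 %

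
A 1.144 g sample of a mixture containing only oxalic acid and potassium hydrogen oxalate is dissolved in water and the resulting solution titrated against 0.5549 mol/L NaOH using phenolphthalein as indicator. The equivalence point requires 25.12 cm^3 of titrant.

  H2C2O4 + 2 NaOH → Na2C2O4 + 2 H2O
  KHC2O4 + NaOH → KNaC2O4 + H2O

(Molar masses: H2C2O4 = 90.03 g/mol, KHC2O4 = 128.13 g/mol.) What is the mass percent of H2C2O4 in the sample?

n(NaOH) = 0.02512 × 0.5549 = 0.01394 mol
Let x = n(H2C2O4), y = n(KHC2O4).
Titrant: 2x + 1y = 0.01394;  mass: 90.03x + 128.13y = 1.144
Solving, x = 3.862 × 10^-3 mol, y = 6.215 × 10^-3 mol
mass of H2C2O4 = 3.862 × 10^-3 × 90.03 = 0.3477 g
% H2C2O4 = 0.3477 / 1.144 × 100 = 30.39 %

30.39 %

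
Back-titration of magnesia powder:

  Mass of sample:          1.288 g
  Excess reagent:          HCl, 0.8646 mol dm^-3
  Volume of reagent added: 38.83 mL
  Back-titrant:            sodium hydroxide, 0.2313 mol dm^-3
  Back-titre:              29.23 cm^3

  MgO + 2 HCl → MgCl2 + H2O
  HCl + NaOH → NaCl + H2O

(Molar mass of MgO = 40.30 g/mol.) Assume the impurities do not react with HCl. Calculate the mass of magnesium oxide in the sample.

0.5403 g

n(HCl) added = 0.03883 × 0.8646 = 0.03357 mol
n(NaOH) used in back-titration = 0.02923 × 0.2313 = 6.761 × 10^-3 mol
n(HCl) left over = 6.761 × 10^-3 mol (1:1 ratio)
n(HCl) consumed by analyte = 0.03357 − 6.761 × 10^-3 = 0.02681 mol
From the 1:2 ratio, n(MgO) = 1/2 × 0.02681 = 0.01341 mol
mass of MgO = 0.01341 × 40.30 = 0.5403 g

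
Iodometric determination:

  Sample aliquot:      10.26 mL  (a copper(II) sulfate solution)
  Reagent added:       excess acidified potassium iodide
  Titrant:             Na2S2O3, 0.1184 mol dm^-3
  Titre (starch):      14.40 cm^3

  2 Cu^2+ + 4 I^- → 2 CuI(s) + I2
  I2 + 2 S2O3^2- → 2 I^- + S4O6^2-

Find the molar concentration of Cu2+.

0.1662 mol/L

n(S2O3^2-) = 0.01440 × 0.1184 = 1.705 × 10^-3 mol
n(I2) = n(S2O3^2-)/2 = 8.525 × 10^-4 mol
From the 2:1 ratio, n(Cu2+) in the aliquot = 2/1 × 8.525 × 10^-4 = 1.705 × 10^-3 mol
[Cu2+] = 1.705 × 10^-3 / 0.01026 = 0.1662 mol/L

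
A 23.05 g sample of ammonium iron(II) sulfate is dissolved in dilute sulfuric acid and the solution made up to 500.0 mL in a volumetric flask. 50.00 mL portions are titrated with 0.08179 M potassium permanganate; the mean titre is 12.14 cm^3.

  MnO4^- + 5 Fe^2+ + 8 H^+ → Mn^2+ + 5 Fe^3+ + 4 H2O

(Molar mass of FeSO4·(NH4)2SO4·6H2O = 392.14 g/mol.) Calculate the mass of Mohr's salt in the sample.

19.47 g

n(KMnO4) per titration = 0.01214 × 0.08179 = 9.929 × 10^-4 mol
From the 5:1 ratio, n(FeSO4·(NH4)2SO4·6H2O) in each aliquot = 5/1 × 9.929 × 10^-4 = 4.965 × 10^-3 mol
n(FeSO4·(NH4)2SO4·6H2O) in the whole flask = 4.965 × 10^-3 × 500.0/50.00 = 0.04965 mol
mass of FeSO4·(NH4)2SO4·6H2O = 0.04965 × 392.14 = 19.47 g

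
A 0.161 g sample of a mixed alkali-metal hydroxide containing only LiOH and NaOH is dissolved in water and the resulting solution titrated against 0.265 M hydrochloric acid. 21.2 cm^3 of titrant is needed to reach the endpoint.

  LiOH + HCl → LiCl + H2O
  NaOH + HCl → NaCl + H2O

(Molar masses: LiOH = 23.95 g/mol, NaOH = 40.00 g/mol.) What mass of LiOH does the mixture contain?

0.0951 g

n(HCl) = 0.0212 × 0.265 = 5.62 × 10^-3 mol
Let x = n(LiOH), y = n(NaOH).
Titrant: 1x + 1y = 5.62 × 10^-3;  mass: 23.95x + 40.00y = 0.161
Solving, x = 3.97 × 10^-3 mol, y = 1.65 × 10^-3 mol
mass of LiOH = 3.97 × 10^-3 × 23.95 = 0.0951 g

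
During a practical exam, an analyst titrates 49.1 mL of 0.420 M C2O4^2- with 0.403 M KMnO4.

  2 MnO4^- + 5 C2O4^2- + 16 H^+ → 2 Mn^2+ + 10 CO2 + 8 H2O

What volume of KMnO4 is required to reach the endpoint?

20.5 mL

n(C2O4^2-) = 0.0491 L × 0.420 mol/L = 0.0206 mol
From the 2:5 stoichiometry, n(KMnO4) = 2/5 × 0.0206 = 8.25 × 10^-3 mol
V(KMnO4) = 8.25 × 10^-3 mol / 0.403 mol/L = 0.0205 L = 20.5 mL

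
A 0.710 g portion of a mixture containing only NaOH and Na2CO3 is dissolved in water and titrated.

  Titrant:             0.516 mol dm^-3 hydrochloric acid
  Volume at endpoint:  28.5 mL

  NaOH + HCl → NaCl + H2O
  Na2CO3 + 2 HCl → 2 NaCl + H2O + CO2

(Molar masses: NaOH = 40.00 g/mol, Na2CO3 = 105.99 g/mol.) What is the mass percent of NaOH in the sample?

30.1 %

n(HCl) = 0.0285 × 0.516 = 0.0147 mol
Let x = n(NaOH), y = n(Na2CO3).
Titrant: 1x + 2y = 0.0147;  mass: 40.00x + 105.99y = 0.710
Solving, x = 5.34 × 10^-3 mol, y = 4.68 × 10^-3 mol
mass of NaOH = 5.34 × 10^-3 × 40.00 = 0.213 g
% NaOH = 0.213 / 0.710 × 100 = 30.1 %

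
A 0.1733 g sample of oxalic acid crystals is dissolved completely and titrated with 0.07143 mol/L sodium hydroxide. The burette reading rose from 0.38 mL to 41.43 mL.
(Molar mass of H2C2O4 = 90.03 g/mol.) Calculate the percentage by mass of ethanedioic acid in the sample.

76.16 %

H2C2O4 + 2 NaOH → Na2C2O4 + 2 H2O
n(NaOH) = 0.04105 L × 0.07143 mol/L = 2.932 × 10^-3 mol
From the 1:2 ratio, n(H2C2O4) = 1/2 × 2.932 × 10^-3 = 1.466 × 10^-3 mol
mass of H2C2O4 = 1.466 × 10^-3 × 90.03 g/mol = 0.1320 g
% H2C2O4 = 0.1320 / 0.1733 × 100 = 76.16 %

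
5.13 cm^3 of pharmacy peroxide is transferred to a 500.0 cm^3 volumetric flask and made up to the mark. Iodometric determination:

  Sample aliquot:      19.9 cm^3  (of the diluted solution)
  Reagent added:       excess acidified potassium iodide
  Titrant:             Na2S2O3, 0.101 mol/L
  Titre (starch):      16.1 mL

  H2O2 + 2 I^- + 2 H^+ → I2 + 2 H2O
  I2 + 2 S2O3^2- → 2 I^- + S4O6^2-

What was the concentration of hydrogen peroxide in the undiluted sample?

n(S2O3^2-) = 0.0161 × 0.101 = 1.63 × 10^-3 mol
n(I2) = n(S2O3^2-)/2 = 8.13 × 10^-4 mol
n(H2O2) in the aliquot = 8.13 × 10^-4 mol (1:1 ratio)
[H2O2]_dilute = 8.13 × 10^-4 / 0.0199 = 0.0409 mol/L
[H2O2]_original = 0.0409 × 500.0/5.13 = 3.98 mol/L

3.98 mol/L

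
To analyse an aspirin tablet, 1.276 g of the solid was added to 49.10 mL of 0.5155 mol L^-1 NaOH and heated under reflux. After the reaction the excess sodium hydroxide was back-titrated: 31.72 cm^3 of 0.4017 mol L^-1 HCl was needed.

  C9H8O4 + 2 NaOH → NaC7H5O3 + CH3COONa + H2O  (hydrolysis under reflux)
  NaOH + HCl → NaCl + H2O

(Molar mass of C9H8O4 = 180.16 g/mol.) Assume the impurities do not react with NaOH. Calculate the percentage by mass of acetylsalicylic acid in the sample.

n(NaOH) added = 0.04910 × 0.5155 = 0.02531 mol
n(HCl) used in back-titration = 0.03172 × 0.4017 = 0.01274 mol
n(NaOH) left over = 0.01274 mol (1:1 ratio)
n(NaOH) consumed by analyte = 0.02531 − 0.01274 = 0.01257 mol
From the 1:2 ratio, n(C9H8O4) = 1/2 × 0.01257 = 6.285 × 10^-3 mol
mass of C9H8O4 = 6.285 × 10^-3 × 180.16 = 1.132 g
% C9H8O4 = 1.132 / 1.276 × 100 = 88.73 %

88.73 %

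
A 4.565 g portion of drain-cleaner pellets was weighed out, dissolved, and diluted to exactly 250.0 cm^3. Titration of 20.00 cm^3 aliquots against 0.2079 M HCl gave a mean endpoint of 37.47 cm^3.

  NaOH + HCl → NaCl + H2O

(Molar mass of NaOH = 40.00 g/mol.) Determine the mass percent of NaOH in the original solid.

85.32 %

n(HCl) per titration = 0.03747 × 0.2079 = 7.790 × 10^-3 mol
n(NaOH) in each aliquot = 7.790 × 10^-3 mol (1:1 ratio)
n(NaOH) in the whole flask = 7.790 × 10^-3 × 250.0/20.00 = 0.09738 mol
mass of NaOH = 0.09738 × 40.00 = 3.895 g
% NaOH = 3.895 / 4.565 × 100 = 85.32 %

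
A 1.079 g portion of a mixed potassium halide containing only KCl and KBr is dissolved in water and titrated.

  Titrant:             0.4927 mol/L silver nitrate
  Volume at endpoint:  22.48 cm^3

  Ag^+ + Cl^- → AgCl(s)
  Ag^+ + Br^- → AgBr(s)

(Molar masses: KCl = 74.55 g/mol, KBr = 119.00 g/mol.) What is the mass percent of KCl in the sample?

37.15 %

n(AgNO3) = 0.02248 × 0.4927 = 0.01108 mol
Let x = n(KCl), y = n(KBr).
Titrant: 1x + 1y = 0.01108;  mass: 74.55x + 119.00y = 1.079
Solving, x = 5.378 × 10^-3 mol, y = 5.698 × 10^-3 mol
mass of KCl = 5.378 × 10^-3 × 74.55 = 0.4009 g
% KCl = 0.4009 / 1.079 × 100 = 37.15 %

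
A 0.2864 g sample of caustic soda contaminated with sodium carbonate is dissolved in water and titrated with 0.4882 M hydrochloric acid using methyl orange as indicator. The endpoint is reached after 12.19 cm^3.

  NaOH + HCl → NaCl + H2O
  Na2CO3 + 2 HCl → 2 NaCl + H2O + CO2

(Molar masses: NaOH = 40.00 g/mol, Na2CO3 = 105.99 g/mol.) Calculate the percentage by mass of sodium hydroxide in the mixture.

n(HCl) = 0.01219 × 0.4882 = 5.951 × 10^-3 mol
Let x = n(NaOH), y = n(Na2CO3).
Titrant: 1x + 2y = 5.951 × 10^-3;  mass: 40.00x + 105.99y = 0.2864
Solving, x = 2.230 × 10^-3 mol, y = 1.860 × 10^-3 mol
mass of NaOH = 2.230 × 10^-3 × 40.00 = 0.08921 g
% NaOH = 0.08921 / 0.2864 × 100 = 31.15 %

31.15 %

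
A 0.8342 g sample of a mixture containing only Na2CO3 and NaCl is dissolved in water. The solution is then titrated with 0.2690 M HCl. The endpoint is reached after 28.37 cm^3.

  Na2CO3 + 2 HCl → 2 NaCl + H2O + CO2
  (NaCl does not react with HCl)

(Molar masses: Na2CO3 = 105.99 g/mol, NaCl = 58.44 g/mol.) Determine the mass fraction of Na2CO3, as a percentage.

n(HCl) = 0.02837 × 0.2690 = 7.632 × 10^-3 mol
Let x = n(Na2CO3), y = n(NaCl).
Titrant: 2x = 7.632 × 10^-3;  mass: 105.99x + 58.44y = 0.8342
Solving, x = 3.816 × 10^-3 mol, y = 7.354 × 10^-3 mol
mass of Na2CO3 = 3.816 × 10^-3 × 105.99 = 0.4044 g
% Na2CO3 = 0.4044 / 0.8342 × 100 = 48.48 %

48.48 %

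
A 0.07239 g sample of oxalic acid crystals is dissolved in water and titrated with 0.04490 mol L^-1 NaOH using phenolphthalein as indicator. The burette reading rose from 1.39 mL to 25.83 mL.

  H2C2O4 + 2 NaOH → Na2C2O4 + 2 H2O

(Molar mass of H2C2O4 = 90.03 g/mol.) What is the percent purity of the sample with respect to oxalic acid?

68.24 %

n(NaOH) = 0.02444 L × 0.04490 mol/L = 1.097 × 10^-3 mol
From the 1:2 ratio, n(H2C2O4) = 1/2 × 1.097 × 10^-3 = 5.487 × 10^-4 mol
mass of H2C2O4 = 5.487 × 10^-4 × 90.03 g/mol = 0.04940 g
% H2C2O4 = 0.04940 / 0.07239 × 100 = 68.24 %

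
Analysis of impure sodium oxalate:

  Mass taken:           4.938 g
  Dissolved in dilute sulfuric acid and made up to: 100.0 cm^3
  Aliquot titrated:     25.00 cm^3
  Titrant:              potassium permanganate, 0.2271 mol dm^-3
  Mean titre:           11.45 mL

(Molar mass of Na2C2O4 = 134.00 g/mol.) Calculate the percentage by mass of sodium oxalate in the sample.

2 MnO4^- + 5 C2O4^2- + 16 H^+ → 2 Mn^2+ + 10 CO2 + 8 H2O
n(KMnO4) per titration = 0.01145 × 0.2271 = 2.600 × 10^-3 mol
From the 5:2 ratio, n(Na2C2O4) in each aliquot = 5/2 × 2.600 × 10^-3 = 6.501 × 10^-3 mol
n(Na2C2O4) in the whole flask = 6.501 × 10^-3 × 100.0/25.00 = 0.02600 mol
mass of Na2C2O4 = 0.02600 × 134.00 = 3.484 g
% Na2C2O4 = 3.484 / 4.938 × 100 = 70.56 %

70.56 %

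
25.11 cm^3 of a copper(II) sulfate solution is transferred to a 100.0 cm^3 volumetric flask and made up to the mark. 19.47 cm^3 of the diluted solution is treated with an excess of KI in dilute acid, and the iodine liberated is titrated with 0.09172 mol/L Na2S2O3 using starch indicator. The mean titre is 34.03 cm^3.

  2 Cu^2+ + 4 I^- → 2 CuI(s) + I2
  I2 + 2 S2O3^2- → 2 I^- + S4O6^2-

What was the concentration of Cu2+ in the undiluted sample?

0.6384 mol/L

n(S2O3^2-) = 0.03403 × 0.09172 = 3.121 × 10^-3 mol
n(I2) = n(S2O3^2-)/2 = 1.561 × 10^-3 mol
From the 2:1 ratio, n(Cu2+) in the aliquot = 2/1 × 1.561 × 10^-3 = 3.121 × 10^-3 mol
[Cu2+]_dilute = 3.121 × 10^-3 / 0.01947 = 0.1603 mol/L
[Cu2+]_original = 0.1603 × 100.0/25.11 = 0.6384 mol/L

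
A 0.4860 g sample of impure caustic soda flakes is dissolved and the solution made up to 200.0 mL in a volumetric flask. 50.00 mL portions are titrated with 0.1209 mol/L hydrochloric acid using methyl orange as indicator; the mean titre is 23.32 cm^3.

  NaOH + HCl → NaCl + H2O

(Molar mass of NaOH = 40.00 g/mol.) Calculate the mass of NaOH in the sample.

0.4511 g

n(HCl) per titration = 0.02332 × 0.1209 = 2.819 × 10^-3 mol
n(NaOH) in each aliquot = 2.819 × 10^-3 mol (1:1 ratio)
n(NaOH) in the whole flask = 2.819 × 10^-3 × 200.0/50.00 = 0.01128 mol
mass of NaOH = 0.01128 × 40.00 = 0.4511 g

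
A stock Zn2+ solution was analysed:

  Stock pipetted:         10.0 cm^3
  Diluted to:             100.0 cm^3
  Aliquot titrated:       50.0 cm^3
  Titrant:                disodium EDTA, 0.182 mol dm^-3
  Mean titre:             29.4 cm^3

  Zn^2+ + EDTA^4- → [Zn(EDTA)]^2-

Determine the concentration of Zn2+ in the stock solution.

1.07 mol/L

n(EDTA) = 0.0294 × 0.182 = 5.35 × 10^-3 mol
n(Zn2+) in the aliquot = 5.35 × 10^-3 mol (1:1 ratio)
[Zn2+]_dilute = 5.35 × 10^-3 / 0.0500 = 0.107 mol/L
Dilution factor = 100.0 / 10.0 = 10.00
[Zn2+]_stock = 0.107 × 10.00 = 1.07 mol/L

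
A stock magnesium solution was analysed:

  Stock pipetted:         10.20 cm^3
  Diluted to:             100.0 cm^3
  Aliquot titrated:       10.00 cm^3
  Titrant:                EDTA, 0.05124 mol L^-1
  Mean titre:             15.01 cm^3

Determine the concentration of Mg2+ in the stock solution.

Mg^2+ + EDTA^4- → [Mg(EDTA)]^2-
n(EDTA) = 0.01501 × 0.05124 = 7.691 × 10^-4 mol
n(Mg2+) in the aliquot = 7.691 × 10^-4 mol (1:1 ratio)
[Mg2+]_dilute = 7.691 × 10^-4 / 0.01000 = 0.07691 mol/L
Dilution factor = 100.0 / 10.20 = 9.804
[Mg2+]_stock = 0.07691 × 9.804 = 0.7540 mol/L

0.7540 mol/L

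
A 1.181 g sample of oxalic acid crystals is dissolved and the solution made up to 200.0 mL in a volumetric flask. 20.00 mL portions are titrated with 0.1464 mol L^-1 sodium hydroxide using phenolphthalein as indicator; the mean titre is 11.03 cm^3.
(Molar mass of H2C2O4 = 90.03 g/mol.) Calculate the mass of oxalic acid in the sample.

0.7269 g

H2C2O4 + 2 NaOH → Na2C2O4 + 2 H2O
n(NaOH) per titration = 0.01103 × 0.1464 = 1.615 × 10^-3 mol
From the 1:2 ratio, n(H2C2O4) in each aliquot = 1/2 × 1.615 × 10^-3 = 8.074 × 10^-4 mol
n(H2C2O4) in the whole flask = 8.074 × 10^-4 × 200.0/20.00 = 8.074 × 10^-3 mol
mass of H2C2O4 = 8.074 × 10^-3 × 90.03 = 0.7269 g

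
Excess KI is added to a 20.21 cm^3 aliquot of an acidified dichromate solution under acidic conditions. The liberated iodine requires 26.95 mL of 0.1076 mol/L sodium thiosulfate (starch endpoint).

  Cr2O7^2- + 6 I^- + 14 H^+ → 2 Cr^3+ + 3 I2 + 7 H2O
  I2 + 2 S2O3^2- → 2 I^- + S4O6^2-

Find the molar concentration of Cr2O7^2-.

n(S2O3^2-) = 0.02695 × 0.1076 = 2.900 × 10^-3 mol
n(I2) = n(S2O3^2-)/2 = 1.450 × 10^-3 mol
From the 1:3 ratio, n(Cr2O7^2-) in the aliquot = 1/3 × 1.450 × 10^-3 = 4.833 × 10^-4 mol
[Cr2O7^2-] = 4.833 × 10^-4 / 0.02021 = 0.02391 mol/L

0.02391 mol/L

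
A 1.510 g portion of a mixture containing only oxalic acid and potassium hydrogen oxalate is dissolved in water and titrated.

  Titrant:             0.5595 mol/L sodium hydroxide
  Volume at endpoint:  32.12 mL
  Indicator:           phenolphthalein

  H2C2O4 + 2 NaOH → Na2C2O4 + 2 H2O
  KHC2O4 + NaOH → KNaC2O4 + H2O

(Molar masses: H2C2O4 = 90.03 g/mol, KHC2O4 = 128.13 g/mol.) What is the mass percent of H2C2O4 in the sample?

n(NaOH) = 0.03212 × 0.5595 = 0.01797 mol
Let x = n(H2C2O4), y = n(KHC2O4).
Titrant: 2x + 1y = 0.01797;  mass: 90.03x + 128.13y = 1.510
Solving, x = 4.768 × 10^-3 mol, y = 8.434 × 10^-3 mol
mass of H2C2O4 = 4.768 × 10^-3 × 90.03 = 0.4293 g
% H2C2O4 = 0.4293 / 1.510 × 100 = 28.43 %

28.43 %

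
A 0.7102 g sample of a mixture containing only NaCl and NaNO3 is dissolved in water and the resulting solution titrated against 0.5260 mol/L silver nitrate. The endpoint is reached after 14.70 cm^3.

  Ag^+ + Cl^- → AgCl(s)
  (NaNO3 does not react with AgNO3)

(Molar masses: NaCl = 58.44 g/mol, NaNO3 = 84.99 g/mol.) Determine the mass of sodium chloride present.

n(AgNO3) = 0.01470 × 0.5260 = 7.732 × 10^-3 mol
Let x = n(NaCl), y = n(NaNO3).
Titrant: 1x = 7.732 × 10^-3;  mass: 58.44x + 84.99y = 0.7102
Solving, x = 7.732 × 10^-3 mol, y = 3.040 × 10^-3 mol
mass of NaCl = 7.732 × 10^-3 × 58.44 = 0.4519 g

0.4519 g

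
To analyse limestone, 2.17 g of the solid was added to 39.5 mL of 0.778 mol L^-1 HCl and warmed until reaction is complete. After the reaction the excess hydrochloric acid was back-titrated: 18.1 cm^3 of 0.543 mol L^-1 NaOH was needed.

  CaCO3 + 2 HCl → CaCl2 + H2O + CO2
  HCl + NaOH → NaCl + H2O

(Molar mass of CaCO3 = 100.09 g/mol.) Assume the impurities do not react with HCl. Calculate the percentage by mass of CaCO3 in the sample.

n(HCl) added = 0.0395 × 0.778 = 0.0307 mol
n(NaOH) used in back-titration = 0.0181 × 0.543 = 9.83 × 10^-3 mol
n(HCl) left over = 9.83 × 10^-3 mol (1:1 ratio)
n(HCl) consumed by analyte = 0.0307 − 9.83 × 10^-3 = 0.0209 mol
From the 1:2 ratio, n(CaCO3) = 1/2 × 0.0209 = 0.0105 mol
mass of CaCO3 = 0.0105 × 100.09 = 1.05 g
% CaCO3 = 1.05 / 2.17 × 100 = 48.2 %

48.2 %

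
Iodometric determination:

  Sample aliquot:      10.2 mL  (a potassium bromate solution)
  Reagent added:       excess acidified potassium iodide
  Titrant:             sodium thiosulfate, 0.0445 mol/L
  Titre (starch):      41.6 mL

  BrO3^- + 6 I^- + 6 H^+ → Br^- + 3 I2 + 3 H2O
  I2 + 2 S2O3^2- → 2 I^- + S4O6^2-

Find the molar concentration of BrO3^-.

n(S2O3^2-) = 0.0416 × 0.0445 = 1.85 × 10^-3 mol
n(I2) = n(S2O3^2-)/2 = 9.26 × 10^-4 mol
From the 1:3 ratio, n(BrO3^-) in the aliquot = 1/3 × 9.26 × 10^-4 = 3.09 × 10^-4 mol
[BrO3^-] = 3.09 × 10^-4 / 0.0102 = 0.0302 mol/L

0.0302 mol/L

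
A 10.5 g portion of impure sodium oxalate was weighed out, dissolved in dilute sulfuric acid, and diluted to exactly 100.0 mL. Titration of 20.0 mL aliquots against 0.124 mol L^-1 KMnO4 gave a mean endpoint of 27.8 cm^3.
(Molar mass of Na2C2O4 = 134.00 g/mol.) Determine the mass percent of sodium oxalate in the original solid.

2 MnO4^- + 5 C2O4^2- + 16 H^+ → 2 Mn^2+ + 10 CO2 + 8 H2O
n(KMnO4) per titration = 0.0278 × 0.124 = 3.45 × 10^-3 mol
From the 5:2 ratio, n(Na2C2O4) in each aliquot = 5/2 × 3.45 × 10^-3 = 8.62 × 10^-3 mol
n(Na2C2O4) in the whole flask = 8.62 × 10^-3 × 100.0/20.0 = 0.0431 mol
mass of Na2C2O4 = 0.0431 × 134.00 = 5.77 g
% Na2C2O4 = 5.77 / 10.5 × 100 = 55.0 %

55.0 %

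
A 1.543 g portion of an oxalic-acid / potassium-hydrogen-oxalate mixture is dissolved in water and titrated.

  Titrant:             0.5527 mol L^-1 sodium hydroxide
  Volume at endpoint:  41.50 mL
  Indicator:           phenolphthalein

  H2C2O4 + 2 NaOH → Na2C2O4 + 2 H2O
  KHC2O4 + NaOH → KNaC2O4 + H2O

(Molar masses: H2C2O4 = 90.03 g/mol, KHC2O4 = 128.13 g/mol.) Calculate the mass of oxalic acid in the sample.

0.7560 g

n(NaOH) = 0.04150 × 0.5527 = 0.02294 mol
Let x = n(H2C2O4), y = n(KHC2O4).
Titrant: 2x + 1y = 0.02294;  mass: 90.03x + 128.13y = 1.543
Solving, x = 8.398 × 10^-3 mol, y = 6.142 × 10^-3 mol
mass of H2C2O4 = 8.398 × 10^-3 × 90.03 = 0.7560 g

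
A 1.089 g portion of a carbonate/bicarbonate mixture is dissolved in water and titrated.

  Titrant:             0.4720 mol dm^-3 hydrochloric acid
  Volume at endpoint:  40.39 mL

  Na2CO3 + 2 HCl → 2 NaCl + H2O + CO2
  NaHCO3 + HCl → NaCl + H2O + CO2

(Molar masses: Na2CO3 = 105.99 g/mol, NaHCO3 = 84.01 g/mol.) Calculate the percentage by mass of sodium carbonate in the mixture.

n(HCl) = 0.04039 × 0.4720 = 0.01906 mol
Let x = n(Na2CO3), y = n(NaHCO3).
Titrant: 2x + 1y = 0.01906;  mass: 105.99x + 84.01y = 1.089
Solving, x = 8.263 × 10^-3 mol, y = 2.537 × 10^-3 mol
mass of Na2CO3 = 8.263 × 10^-3 × 105.99 = 0.8758 g
% Na2CO3 = 0.8758 / 1.089 × 100 = 80.43 %

80.43 %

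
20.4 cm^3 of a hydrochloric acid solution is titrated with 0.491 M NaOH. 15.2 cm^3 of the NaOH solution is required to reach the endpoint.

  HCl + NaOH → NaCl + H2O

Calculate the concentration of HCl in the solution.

n(NaOH) = 0.0152 L × 0.491 mol/L = 7.46 × 10^-3 mol
n(HCl) = 7.46 × 10^-3 mol (1:1 mole ratio)
[HCl] = 7.46 × 10^-3 mol / 0.0204 L = 0.366 mol/L

0.366 M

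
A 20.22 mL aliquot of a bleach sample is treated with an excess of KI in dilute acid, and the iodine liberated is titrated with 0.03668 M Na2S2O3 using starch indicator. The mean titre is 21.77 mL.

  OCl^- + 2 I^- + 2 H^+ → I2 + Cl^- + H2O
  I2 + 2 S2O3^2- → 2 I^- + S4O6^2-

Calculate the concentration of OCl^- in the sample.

n(S2O3^2-) = 0.02177 × 0.03668 = 7.985 × 10^-4 mol
n(I2) = n(S2O3^2-)/2 = 3.993 × 10^-4 mol
n(OCl^-) in the aliquot = 3.993 × 10^-4 mol (1:1 ratio)
[OCl^-] = 3.993 × 10^-4 / 0.02022 = 0.01975 mol/L

0.01975 M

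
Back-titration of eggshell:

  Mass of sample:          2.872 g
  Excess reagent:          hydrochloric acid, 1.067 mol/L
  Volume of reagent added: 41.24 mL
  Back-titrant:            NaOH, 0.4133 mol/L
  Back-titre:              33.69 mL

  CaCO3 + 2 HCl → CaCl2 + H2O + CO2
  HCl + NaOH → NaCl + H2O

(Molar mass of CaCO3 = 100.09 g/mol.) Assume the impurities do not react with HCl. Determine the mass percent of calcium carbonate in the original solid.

52.41 %

n(HCl) added = 0.04124 × 1.067 = 0.04400 mol
n(NaOH) used in back-titration = 0.03369 × 0.4133 = 0.01392 mol
n(HCl) left over = 0.01392 mol (1:1 ratio)
n(HCl) consumed by analyte = 0.04400 − 0.01392 = 0.03008 mol
From the 1:2 ratio, n(CaCO3) = 1/2 × 0.03008 = 0.01504 mol
mass of CaCO3 = 0.01504 × 100.09 = 1.505 g
% CaCO3 = 1.505 / 2.872 × 100 = 52.41 %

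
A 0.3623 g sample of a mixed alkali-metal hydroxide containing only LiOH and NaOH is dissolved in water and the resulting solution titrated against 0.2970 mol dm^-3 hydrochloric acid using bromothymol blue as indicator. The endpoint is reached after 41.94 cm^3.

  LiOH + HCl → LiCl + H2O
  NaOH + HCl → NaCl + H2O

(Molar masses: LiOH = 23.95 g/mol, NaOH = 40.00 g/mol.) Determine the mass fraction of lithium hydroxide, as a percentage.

55.99 %

n(HCl) = 0.04194 × 0.2970 = 0.01246 mol
Let x = n(LiOH), y = n(NaOH).
Titrant: 1x + 1y = 0.01246;  mass: 23.95x + 40.00y = 0.3623
Solving, x = 8.470 × 10^-3 mol, y = 3.986 × 10^-3 mol
mass of LiOH = 8.470 × 10^-3 × 23.95 = 0.2029 g
% LiOH = 0.2029 / 0.3623 × 100 = 55.99 %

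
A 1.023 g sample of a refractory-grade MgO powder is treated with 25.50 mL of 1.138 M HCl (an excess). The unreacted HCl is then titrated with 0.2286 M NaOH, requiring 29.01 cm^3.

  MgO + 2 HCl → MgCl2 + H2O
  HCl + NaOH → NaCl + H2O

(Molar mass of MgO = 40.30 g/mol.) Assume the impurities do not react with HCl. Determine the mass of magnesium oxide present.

0.4511 g

n(HCl) added = 0.02550 × 1.138 = 0.02902 mol
n(NaOH) used in back-titration = 0.02901 × 0.2286 = 6.632 × 10^-3 mol
n(HCl) left over = 6.632 × 10^-3 mol (1:1 ratio)
n(HCl) consumed by analyte = 0.02902 − 6.632 × 10^-3 = 0.02239 mol
From the 1:2 ratio, n(MgO) = 1/2 × 0.02239 = 0.01119 mol
mass of MgO = 0.01119 × 40.30 = 0.4511 g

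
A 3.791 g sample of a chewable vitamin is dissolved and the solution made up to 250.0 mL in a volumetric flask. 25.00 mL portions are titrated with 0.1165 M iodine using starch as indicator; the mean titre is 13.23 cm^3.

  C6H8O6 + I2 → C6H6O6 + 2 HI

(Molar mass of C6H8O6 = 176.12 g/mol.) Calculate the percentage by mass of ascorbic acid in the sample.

n(I2) per titration = 0.01323 × 0.1165 = 1.541 × 10^-3 mol
n(C6H8O6) in each aliquot = 1.541 × 10^-3 mol (1:1 ratio)
n(C6H8O6) in the whole flask = 1.541 × 10^-3 × 250.0/25.00 = 0.01541 mol
mass of C6H8O6 = 0.01541 × 176.12 = 2.715 g
% C6H8O6 = 2.715 / 3.791 × 100 = 71.60 %

71.60 %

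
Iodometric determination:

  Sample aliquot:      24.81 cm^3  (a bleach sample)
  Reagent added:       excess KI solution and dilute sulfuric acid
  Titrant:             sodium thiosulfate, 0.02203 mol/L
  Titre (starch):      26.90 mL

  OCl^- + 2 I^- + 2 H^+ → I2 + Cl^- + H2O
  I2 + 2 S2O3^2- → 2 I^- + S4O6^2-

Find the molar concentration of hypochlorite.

n(S2O3^2-) = 0.02690 × 0.02203 = 5.926 × 10^-4 mol
n(I2) = n(S2O3^2-)/2 = 2.963 × 10^-4 mol
n(OCl^-) in the aliquot = 2.963 × 10^-4 mol (1:1 ratio)
[OCl^-] = 2.963 × 10^-4 / 0.02481 = 0.01194 mol/L

0.01194 mol/L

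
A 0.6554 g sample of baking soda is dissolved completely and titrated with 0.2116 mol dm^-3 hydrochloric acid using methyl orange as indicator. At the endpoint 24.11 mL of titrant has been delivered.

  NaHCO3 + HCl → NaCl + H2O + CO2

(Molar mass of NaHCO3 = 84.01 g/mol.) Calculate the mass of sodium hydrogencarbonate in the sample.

n(HCl) = 0.02411 L × 0.2116 mol/L = 5.102 × 10^-3 mol
n(NaHCO3) = 5.102 × 10^-3 mol (1:1 ratio)
mass of NaHCO3 = 5.102 × 10^-3 × 84.01 g/mol = 0.4286 g

0.4286 g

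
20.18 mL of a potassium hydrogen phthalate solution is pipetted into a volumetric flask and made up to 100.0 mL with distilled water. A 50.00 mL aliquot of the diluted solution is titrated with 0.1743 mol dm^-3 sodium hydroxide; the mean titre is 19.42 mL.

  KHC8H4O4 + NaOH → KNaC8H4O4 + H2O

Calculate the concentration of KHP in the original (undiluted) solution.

0.3355 mol/L

n(NaOH) = 0.01942 × 0.1743 = 3.385 × 10^-3 mol
n(KHC8H4O4) in the aliquot = 3.385 × 10^-3 mol (1:1 ratio)
[KHC8H4O4]_dilute = 3.385 × 10^-3 / 0.05000 = 0.06770 mol/L
Dilution factor = 100.0 / 20.18 = 4.955
[KHC8H4O4]_stock = 0.06770 × 4.955 = 0.3355 mol/L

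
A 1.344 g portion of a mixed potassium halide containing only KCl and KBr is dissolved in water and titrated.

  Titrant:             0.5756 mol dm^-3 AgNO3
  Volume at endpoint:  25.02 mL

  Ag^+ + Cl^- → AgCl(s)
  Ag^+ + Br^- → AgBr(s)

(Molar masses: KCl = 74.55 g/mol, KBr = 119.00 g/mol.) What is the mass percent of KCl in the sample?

n(AgNO3) = 0.02502 × 0.5756 = 0.01440 mol
Let x = n(KCl), y = n(KBr).
Titrant: 1x + 1y = 0.01440;  mass: 74.55x + 119.00y = 1.344
Solving, x = 8.319 × 10^-3 mol, y = 6.083 × 10^-3 mol
mass of KCl = 8.319 × 10^-3 × 74.55 = 0.6202 g
% KCl = 0.6202 / 1.344 × 100 = 46.14 %

46.14 %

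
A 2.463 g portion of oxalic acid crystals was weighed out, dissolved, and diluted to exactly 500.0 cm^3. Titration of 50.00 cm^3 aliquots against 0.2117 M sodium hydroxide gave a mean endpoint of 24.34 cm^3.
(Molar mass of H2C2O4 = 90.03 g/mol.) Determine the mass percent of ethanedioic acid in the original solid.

H2C2O4 + 2 NaOH → Na2C2O4 + 2 H2O
n(NaOH) per titration = 0.02434 × 0.2117 = 5.153 × 10^-3 mol
From the 1:2 ratio, n(H2C2O4) in each aliquot = 1/2 × 5.153 × 10^-3 = 2.576 × 10^-3 mol
n(H2C2O4) in the whole flask = 2.576 × 10^-3 × 500.0/50.00 = 0.02576 mol
mass of H2C2O4 = 0.02576 × 90.03 = 2.320 g
% H2C2O4 = 2.320 / 2.463 × 100 = 94.17 %

94.17 %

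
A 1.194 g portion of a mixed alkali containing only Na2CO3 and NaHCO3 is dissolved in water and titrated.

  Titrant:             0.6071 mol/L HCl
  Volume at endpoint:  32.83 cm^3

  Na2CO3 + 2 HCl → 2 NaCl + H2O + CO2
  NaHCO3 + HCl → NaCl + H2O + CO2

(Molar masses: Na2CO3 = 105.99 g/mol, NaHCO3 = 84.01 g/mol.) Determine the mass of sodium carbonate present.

0.8209 g

n(HCl) = 0.03283 × 0.6071 = 0.01993 mol
Let x = n(Na2CO3), y = n(NaHCO3).
Titrant: 2x + 1y = 0.01993;  mass: 105.99x + 84.01y = 1.194
Solving, x = 7.745 × 10^-3 mol, y = 4.441 × 10^-3 mol
mass of Na2CO3 = 7.745 × 10^-3 × 105.99 = 0.8209 g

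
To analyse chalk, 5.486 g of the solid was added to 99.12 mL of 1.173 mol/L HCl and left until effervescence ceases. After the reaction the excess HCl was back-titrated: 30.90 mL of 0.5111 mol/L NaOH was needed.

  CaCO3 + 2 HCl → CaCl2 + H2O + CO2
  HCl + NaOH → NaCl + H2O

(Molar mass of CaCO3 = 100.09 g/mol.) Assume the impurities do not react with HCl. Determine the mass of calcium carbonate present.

n(HCl) added = 0.09912 × 1.173 = 0.1163 mol
n(NaOH) used in back-titration = 0.03090 × 0.5111 = 0.01579 mol
n(HCl) left over = 0.01579 mol (1:1 ratio)
n(HCl) consumed by analyte = 0.1163 − 0.01579 = 0.1005 mol
From the 1:2 ratio, n(CaCO3) = 1/2 × 0.1005 = 0.05024 mol
mass of CaCO3 = 0.05024 × 100.09 = 5.028 g

5.028 g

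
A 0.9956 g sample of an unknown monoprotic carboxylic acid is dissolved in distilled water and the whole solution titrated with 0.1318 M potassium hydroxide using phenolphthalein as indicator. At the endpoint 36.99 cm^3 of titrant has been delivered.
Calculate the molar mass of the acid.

204.2 g/mol

n(KOH) = 0.03699 L × 0.1318 mol/L = 4.875 × 10^-3 mol
n(HA) = 4.875 × 10^-3 mol (1:1 ratio)
M = m / n = 0.9956 g / 4.875 × 10^-3 mol = 204.2 g/mol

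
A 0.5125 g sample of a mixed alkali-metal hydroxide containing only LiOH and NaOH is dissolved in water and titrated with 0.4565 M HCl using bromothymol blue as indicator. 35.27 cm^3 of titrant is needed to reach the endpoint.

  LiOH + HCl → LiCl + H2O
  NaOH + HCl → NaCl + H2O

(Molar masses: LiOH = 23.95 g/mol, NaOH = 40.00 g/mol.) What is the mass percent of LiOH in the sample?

38.30 %

n(HCl) = 0.03527 × 0.4565 = 0.01610 mol
Let x = n(LiOH), y = n(NaOH).
Titrant: 1x + 1y = 0.01610;  mass: 23.95x + 40.00y = 0.5125
Solving, x = 8.195 × 10^-3 mol, y = 7.906 × 10^-3 mol
mass of LiOH = 8.195 × 10^-3 × 23.95 = 0.1963 g
% LiOH = 0.1963 / 0.5125 × 100 = 38.30 %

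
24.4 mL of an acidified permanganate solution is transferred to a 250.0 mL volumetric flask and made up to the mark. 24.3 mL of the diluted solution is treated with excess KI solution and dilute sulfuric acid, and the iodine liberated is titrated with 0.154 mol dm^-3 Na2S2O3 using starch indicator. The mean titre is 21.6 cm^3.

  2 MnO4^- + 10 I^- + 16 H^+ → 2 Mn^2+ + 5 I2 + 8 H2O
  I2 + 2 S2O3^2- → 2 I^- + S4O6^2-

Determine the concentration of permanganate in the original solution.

0.281 mol/L

n(S2O3^2-) = 0.0216 × 0.154 = 3.33 × 10^-3 mol
n(I2) = n(S2O3^2-)/2 = 1.66 × 10^-3 mol
From the 2:5 ratio, n(MnO4^-) in the aliquot = 2/5 × 1.66 × 10^-3 = 6.65 × 10^-4 mol
[MnO4^-]_dilute = 6.65 × 10^-4 / 0.0243 = 0.0274 mol/L
[MnO4^-]_original = 0.0274 × 250.0/24.4 = 0.281 mol/L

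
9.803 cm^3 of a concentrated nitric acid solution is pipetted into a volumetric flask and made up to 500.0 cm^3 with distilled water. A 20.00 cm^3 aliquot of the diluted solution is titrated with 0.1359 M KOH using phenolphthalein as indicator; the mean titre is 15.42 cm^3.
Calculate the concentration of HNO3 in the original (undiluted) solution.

5.344 M

HNO3 + KOH → KNO3 + H2O
n(KOH) = 0.01542 × 0.1359 = 2.096 × 10^-3 mol
n(HNO3) in the aliquot = 2.096 × 10^-3 mol (1:1 ratio)
[HNO3]_dilute = 2.096 × 10^-3 / 0.02000 = 0.1048 mol/L
Dilution factor = 500.0 / 9.803 = 51.00
[HNO3]_stock = 0.1048 × 51.00 = 5.344 mol/L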